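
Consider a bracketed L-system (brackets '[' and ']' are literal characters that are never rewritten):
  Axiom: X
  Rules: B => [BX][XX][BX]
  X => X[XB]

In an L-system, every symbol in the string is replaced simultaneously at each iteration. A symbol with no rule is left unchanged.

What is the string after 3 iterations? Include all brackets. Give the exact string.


Step 0: X
Step 1: X[XB]
Step 2: X[XB][X[XB][BX][XX][BX]]
Step 3: X[XB][X[XB][BX][XX][BX]][X[XB][X[XB][BX][XX][BX]][[BX][XX][BX]X[XB]][X[XB]X[XB]][[BX][XX][BX]X[XB]]]

Answer: X[XB][X[XB][BX][XX][BX]][X[XB][X[XB][BX][XX][BX]][[BX][XX][BX]X[XB]][X[XB]X[XB]][[BX][XX][BX]X[XB]]]


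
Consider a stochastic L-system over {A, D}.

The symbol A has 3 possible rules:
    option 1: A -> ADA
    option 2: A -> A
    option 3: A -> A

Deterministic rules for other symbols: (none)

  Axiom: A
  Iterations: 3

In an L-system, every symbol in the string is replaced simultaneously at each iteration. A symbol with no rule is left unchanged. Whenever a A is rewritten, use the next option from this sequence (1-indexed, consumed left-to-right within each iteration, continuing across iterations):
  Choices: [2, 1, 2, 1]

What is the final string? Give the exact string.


Answer: ADADA

Derivation:
Step 0: A
Step 1: A  (used choices [2])
Step 2: ADA  (used choices [1])
Step 3: ADADA  (used choices [2, 1])


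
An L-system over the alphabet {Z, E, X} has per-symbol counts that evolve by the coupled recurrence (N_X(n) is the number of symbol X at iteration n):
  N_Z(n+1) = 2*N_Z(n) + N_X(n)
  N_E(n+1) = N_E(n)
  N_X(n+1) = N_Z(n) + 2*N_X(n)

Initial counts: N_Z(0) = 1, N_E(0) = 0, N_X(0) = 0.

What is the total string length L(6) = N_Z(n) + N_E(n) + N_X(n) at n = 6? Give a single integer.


Answer: 729

Derivation:
Step 0: N_Z=1, N_E=0, N_X=0, L=1
Step 1: N_Z=2, N_E=0, N_X=1, L=3
Step 2: N_Z=5, N_E=0, N_X=4, L=9
Step 3: N_Z=14, N_E=0, N_X=13, L=27
Step 4: N_Z=41, N_E=0, N_X=40, L=81
Step 5: N_Z=122, N_E=0, N_X=121, L=243
Step 6: N_Z=365, N_E=0, N_X=364, L=729


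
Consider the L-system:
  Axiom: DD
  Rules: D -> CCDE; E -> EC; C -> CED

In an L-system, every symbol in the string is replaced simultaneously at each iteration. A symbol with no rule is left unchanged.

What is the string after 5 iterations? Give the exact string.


Answer: CEDECCCDEECCEDCEDCEDCCDEECECCEDCEDECCCDECEDECCCDECEDECCCDECEDCEDCCDEECECCEDCEDECCCDEECCEDCEDCEDCCDEECECCEDCEDECCCDECEDECCCDECEDECCCDECEDCEDCCDEECECCEDCEDECCCDEECCEDCEDCEDCCDEECCEDECCCDEECCEDCEDCEDCCDEECCEDECCCDECEDECCCDECEDCEDCCDEECECCEDECCEDCEDECCCDEECCEDCEDECCCDECEDECCCDEECCEDCEDCEDCCDEECCEDECCCDEECCEDCEDCEDCCDEECECCEDCEDECCCDECEDECCCDECEDECCCDECEDCEDCCDEECECCEDCEDECCCDEECCEDCEDCEDCCDEECECCEDCEDECCCDECEDECCCDECEDECCCDECEDCEDCCDEECECCEDCEDECCCDEECCEDCEDCEDCCDEECCEDECCCDEECCEDCEDCEDCCDEECCEDECCCDECEDECCCDECEDCEDCCDEECECCEDECCEDCEDECCCDEECCEDCEDECCCDECEDECCCDEECCEDCEDCEDCCDEEC

Derivation:
Step 0: DD
Step 1: CCDECCDE
Step 2: CEDCEDCCDEECCEDCEDCCDEEC
Step 3: CEDECCCDECEDECCCDECEDCEDCCDEECECCEDCEDECCCDECEDECCCDECEDCEDCCDEECECCED
Step 4: CEDECCCDEECCEDCEDCEDCCDEECCEDECCCDEECCEDCEDCEDCCDEECCEDECCCDECEDECCCDECEDCEDCCDEECECCEDECCEDCEDECCCDECEDECCCDEECCEDCEDCEDCCDEECCEDECCCDEECCEDCEDCEDCCDEECCEDECCCDECEDECCCDECEDCEDCCDEECECCEDECCEDCEDECCCDE
Step 5: CEDECCCDEECCEDCEDCEDCCDEECECCEDCEDECCCDECEDECCCDECEDECCCDECEDCEDCCDEECECCEDCEDECCCDEECCEDCEDCEDCCDEECECCEDCEDECCCDECEDECCCDECEDECCCDECEDCEDCCDEECECCEDCEDECCCDEECCEDCEDCEDCCDEECCEDECCCDEECCEDCEDCEDCCDEECCEDECCCDECEDECCCDECEDCEDCCDEECECCEDECCEDCEDECCCDEECCEDCEDECCCDECEDECCCDEECCEDCEDCEDCCDEECCEDECCCDEECCEDCEDCEDCCDEECECCEDCEDECCCDECEDECCCDECEDECCCDECEDCEDCCDEECECCEDCEDECCCDEECCEDCEDCEDCCDEECECCEDCEDECCCDECEDECCCDECEDECCCDECEDCEDCCDEECECCEDCEDECCCDEECCEDCEDCEDCCDEECCEDECCCDEECCEDCEDCEDCCDEECCEDECCCDECEDECCCDECEDCEDCCDEECECCEDECCEDCEDECCCDEECCEDCEDECCCDECEDECCCDEECCEDCEDCEDCCDEEC


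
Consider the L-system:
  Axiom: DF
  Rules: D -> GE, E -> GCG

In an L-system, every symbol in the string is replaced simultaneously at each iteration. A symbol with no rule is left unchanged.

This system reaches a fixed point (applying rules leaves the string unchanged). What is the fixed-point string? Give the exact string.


Step 0: DF
Step 1: GEF
Step 2: GGCGF
Step 3: GGCGF  (unchanged — fixed point at step 2)

Answer: GGCGF


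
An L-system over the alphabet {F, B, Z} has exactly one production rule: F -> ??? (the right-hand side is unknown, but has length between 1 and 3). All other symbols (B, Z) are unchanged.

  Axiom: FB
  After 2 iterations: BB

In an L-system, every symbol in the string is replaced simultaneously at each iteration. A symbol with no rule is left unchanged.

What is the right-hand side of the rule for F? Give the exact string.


Answer: B

Derivation:
Trying F -> B:
  Step 0: FB
  Step 1: BB
  Step 2: BB
Matches the given result.


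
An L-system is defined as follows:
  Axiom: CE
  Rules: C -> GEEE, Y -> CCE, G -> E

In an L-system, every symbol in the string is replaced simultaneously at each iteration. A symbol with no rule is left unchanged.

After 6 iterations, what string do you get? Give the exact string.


Step 0: CE
Step 1: GEEEE
Step 2: EEEEE
Step 3: EEEEE
Step 4: EEEEE
Step 5: EEEEE
Step 6: EEEEE

Answer: EEEEE


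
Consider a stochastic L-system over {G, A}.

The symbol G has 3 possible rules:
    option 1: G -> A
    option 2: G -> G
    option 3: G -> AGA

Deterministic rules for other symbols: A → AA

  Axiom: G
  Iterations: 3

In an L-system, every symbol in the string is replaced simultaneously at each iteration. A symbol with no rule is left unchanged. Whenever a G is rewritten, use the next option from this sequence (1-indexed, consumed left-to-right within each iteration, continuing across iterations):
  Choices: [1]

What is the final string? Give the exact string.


Step 0: G
Step 1: A  (used choices [1])
Step 2: AA  (used choices [])
Step 3: AAAA  (used choices [])

Answer: AAAA


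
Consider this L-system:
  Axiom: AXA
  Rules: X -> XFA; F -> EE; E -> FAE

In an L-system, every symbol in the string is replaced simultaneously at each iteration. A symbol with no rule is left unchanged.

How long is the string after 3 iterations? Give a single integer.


Step 0: length = 3
Step 1: length = 5
Step 2: length = 8
Step 3: length = 15

Answer: 15


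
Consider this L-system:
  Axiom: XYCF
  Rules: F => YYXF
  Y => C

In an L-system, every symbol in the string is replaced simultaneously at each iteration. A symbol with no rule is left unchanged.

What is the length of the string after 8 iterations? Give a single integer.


Step 0: length = 4
Step 1: length = 7
Step 2: length = 10
Step 3: length = 13
Step 4: length = 16
Step 5: length = 19
Step 6: length = 22
Step 7: length = 25
Step 8: length = 28

Answer: 28


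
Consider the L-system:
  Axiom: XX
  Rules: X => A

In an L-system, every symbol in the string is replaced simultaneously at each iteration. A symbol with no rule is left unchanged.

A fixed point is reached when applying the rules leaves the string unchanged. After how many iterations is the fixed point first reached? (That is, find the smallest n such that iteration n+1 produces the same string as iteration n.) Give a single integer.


Answer: 1

Derivation:
Step 0: XX
Step 1: AA
Step 2: AA  (unchanged — fixed point at step 1)


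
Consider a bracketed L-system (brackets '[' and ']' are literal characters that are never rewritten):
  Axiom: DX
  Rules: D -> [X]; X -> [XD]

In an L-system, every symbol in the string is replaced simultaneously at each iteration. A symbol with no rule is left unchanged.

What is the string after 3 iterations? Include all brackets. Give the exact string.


Answer: [[[XD][X]]][[[XD][X]][[XD]]]

Derivation:
Step 0: DX
Step 1: [X][XD]
Step 2: [[XD]][[XD][X]]
Step 3: [[[XD][X]]][[[XD][X]][[XD]]]


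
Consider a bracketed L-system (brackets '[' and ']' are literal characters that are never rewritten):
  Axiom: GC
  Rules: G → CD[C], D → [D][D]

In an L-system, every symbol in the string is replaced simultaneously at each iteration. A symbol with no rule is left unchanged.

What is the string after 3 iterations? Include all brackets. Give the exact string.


Answer: C[[D][D]][[D][D]][C]C

Derivation:
Step 0: GC
Step 1: CD[C]C
Step 2: C[D][D][C]C
Step 3: C[[D][D]][[D][D]][C]C


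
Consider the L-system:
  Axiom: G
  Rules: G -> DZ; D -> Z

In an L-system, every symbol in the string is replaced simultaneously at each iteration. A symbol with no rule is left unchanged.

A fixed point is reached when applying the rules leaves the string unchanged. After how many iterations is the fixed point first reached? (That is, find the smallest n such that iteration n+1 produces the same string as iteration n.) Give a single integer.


Answer: 2

Derivation:
Step 0: G
Step 1: DZ
Step 2: ZZ
Step 3: ZZ  (unchanged — fixed point at step 2)


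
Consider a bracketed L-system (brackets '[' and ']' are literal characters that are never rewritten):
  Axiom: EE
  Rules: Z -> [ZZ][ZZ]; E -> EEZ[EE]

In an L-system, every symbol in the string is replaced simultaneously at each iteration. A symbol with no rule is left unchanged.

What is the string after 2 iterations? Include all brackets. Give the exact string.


Step 0: EE
Step 1: EEZ[EE]EEZ[EE]
Step 2: EEZ[EE]EEZ[EE][ZZ][ZZ][EEZ[EE]EEZ[EE]]EEZ[EE]EEZ[EE][ZZ][ZZ][EEZ[EE]EEZ[EE]]

Answer: EEZ[EE]EEZ[EE][ZZ][ZZ][EEZ[EE]EEZ[EE]]EEZ[EE]EEZ[EE][ZZ][ZZ][EEZ[EE]EEZ[EE]]


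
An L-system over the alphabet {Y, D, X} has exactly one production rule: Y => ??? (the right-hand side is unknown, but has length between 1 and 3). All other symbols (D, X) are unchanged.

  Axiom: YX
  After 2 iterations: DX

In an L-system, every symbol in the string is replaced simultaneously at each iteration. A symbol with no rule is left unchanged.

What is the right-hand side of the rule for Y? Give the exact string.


Trying Y => D:
  Step 0: YX
  Step 1: DX
  Step 2: DX
Matches the given result.

Answer: D


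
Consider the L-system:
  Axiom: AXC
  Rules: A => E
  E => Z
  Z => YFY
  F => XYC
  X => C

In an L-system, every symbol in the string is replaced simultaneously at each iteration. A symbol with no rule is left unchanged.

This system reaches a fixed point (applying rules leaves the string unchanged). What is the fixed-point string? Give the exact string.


Step 0: AXC
Step 1: ECC
Step 2: ZCC
Step 3: YFYCC
Step 4: YXYCYCC
Step 5: YCYCYCC
Step 6: YCYCYCC  (unchanged — fixed point at step 5)

Answer: YCYCYCC


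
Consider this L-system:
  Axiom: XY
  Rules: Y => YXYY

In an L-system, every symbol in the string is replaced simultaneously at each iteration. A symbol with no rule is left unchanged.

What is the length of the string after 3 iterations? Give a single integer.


Answer: 41

Derivation:
Step 0: length = 2
Step 1: length = 5
Step 2: length = 14
Step 3: length = 41


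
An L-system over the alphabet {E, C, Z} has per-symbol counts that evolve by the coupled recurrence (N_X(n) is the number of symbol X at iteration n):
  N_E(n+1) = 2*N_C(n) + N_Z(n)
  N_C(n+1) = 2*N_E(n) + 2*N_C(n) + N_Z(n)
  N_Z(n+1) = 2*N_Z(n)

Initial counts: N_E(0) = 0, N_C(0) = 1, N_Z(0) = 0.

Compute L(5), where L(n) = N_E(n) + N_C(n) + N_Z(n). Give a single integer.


Step 0: N_E=0, N_C=1, N_Z=0, L=1
Step 1: N_E=2, N_C=2, N_Z=0, L=4
Step 2: N_E=4, N_C=8, N_Z=0, L=12
Step 3: N_E=16, N_C=24, N_Z=0, L=40
Step 4: N_E=48, N_C=80, N_Z=0, L=128
Step 5: N_E=160, N_C=256, N_Z=0, L=416

Answer: 416


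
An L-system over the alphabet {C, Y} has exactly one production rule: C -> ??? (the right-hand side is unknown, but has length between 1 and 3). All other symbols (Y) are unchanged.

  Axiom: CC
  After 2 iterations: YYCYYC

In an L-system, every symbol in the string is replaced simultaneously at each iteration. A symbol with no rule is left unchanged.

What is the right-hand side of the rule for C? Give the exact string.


Trying C -> YC:
  Step 0: CC
  Step 1: YCYC
  Step 2: YYCYYC
Matches the given result.

Answer: YC


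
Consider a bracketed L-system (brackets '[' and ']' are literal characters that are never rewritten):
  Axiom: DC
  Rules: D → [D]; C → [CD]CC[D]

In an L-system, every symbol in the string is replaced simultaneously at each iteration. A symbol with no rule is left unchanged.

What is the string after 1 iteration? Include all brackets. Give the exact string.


Answer: [D][CD]CC[D]

Derivation:
Step 0: DC
Step 1: [D][CD]CC[D]


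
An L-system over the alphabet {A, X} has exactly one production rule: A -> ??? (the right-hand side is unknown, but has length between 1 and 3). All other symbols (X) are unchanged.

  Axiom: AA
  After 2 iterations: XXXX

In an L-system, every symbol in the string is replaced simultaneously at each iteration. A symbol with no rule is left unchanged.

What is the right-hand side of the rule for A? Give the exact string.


Answer: XX

Derivation:
Trying A -> XX:
  Step 0: AA
  Step 1: XXXX
  Step 2: XXXX
Matches the given result.


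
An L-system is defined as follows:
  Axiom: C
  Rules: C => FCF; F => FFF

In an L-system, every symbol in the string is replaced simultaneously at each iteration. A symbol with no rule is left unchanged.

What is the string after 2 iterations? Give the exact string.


Answer: FFFFCFFFF

Derivation:
Step 0: C
Step 1: FCF
Step 2: FFFFCFFFF


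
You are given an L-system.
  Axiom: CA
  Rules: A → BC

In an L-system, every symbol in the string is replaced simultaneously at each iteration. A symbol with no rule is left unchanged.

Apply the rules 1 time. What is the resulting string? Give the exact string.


Answer: CBC

Derivation:
Step 0: CA
Step 1: CBC


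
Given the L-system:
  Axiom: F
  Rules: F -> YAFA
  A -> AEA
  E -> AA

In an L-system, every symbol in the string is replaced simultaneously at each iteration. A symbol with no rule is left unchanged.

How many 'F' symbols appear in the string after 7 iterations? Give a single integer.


Answer: 1

Derivation:
Final string: YAEAAAAEAAEAAEAAEAAAAEAAEAAAAEAAEAAAAEAAEAAAAEAAEAAEAAEAAAAEAAEAAAAEAAEAAEAAEAAAAEAAEAAAAEAAEAAEAAEAAAAEAAEAAAAEAAEAAEAAEAAAAEAAEAAAAEAAEAAAAEAAEAAAAEAAEAAEAAEAAAAEAAEAAAAEAAEAAEAAEAAAAEAAEAAAAEAAEAAAAEAAEAAAAEAAEAAEAAEAAAAEAAEAAAAEAAEAAEAAEAAAAEAAEAAAAEAAEAAAAEAAEAAAAEAAEAAEAAEAAAAEAAEAAAAEAAEAAEAAEAAAAEAAEAAAAEAAEAAAAEAAEAAAAEAAEAAEAAEAAAAEAAEAAAAEAAEAAEAAEAAAAEAAEAAAAEAAEAAEAAEAAAAEAAEAAAAEAAEAAEAAEAAAAEAAEAAAAEAAEAAAAEAAEAAAAEAAEAAEAAEAAAAEAYAEAAAAEAAEAAEAAEAAAAEAAEAAAAEAAEAAAAEAAEAAAAEAAEAAEAAEAAAAEAAEAAAAEAAEAAEAAEAAAAEAAEAAAAEAAEAAEAAEAAAAEAAEAAAAEAAEAAEAAEAAAAEAAEAAAAEAAEAAAAEAAEAAAAEAAEAAEAAEAAAAEAYAEAAAAEAAEAAEAAEAAAAEAAEAAAAEAAEAAAAEAAEAAAAEAAEAAEAAEAAAAEAYAEAAAAEAAEAAEAAEAAAAEAYAEAAAAEAYAEAYAFAAEAAEAAAAEAAEAAAAEAAEAAEAAEAAAAEAAEAAAAEAAEAAEAAEAAAAEAAEAAAAEAAEAAAAEAAEAAAAEAAEAAEAAEAAAAEAAEAAAAEAAEAAEAAEAAAAEAAEAAAAEAAEAAAAEAAEAAAAEAAEAAEAAEAAAAEAAEAAAAEAAEAAEAAEAAAAEAAEAAAAEAAEAAEAAEAAAAEAAEAAAAEAAEAAEAAEAAAAEAAEAAAAEAAEAAAAEAAEAAAAEAAEAAEAAEAAAAEAAEAAAAEAAEAAEAAEAAAAEAAEAAAAEAAEAAAAEAAEAAAAEAAEAAEAAEAAAAEAAEAAAAEAAEAAEAAEAAAAEAAEAAAAEAAEAAEAAEAAAAEAAEAAAAEAAEAAEAAEAAAAEAAEAAAAEAAEAAAAEAAEAAAAEAAEAAEAAEAAAAEAAEAAAAEAAEAAEAAEAAAAEAAEAAAAEAAEAAAAEAAEAAAAEAAEAAEAAEAAAAEAAEAAAAEAAEAAEAAEAAAAEAAEAAAAEAAEAAAAEAAEAAAAEAAEAAEAAEAAAAEAAEAAAAEAAEAAEAAEAAAAEAAEAAAAEAAEAAAAEAAEAAAAEAAEAAEAAEAAAAEAAEAAAAEAAEAAEAAEAAAAEAAEAAAAEAAEAAEAAEAAAAEAAEAAAAEAAEAAEAAEAAAAEAAEAAAAEAAEAAAAEAAEAAAAEAAEAAEAAEAAAAEA
Count of 'F': 1


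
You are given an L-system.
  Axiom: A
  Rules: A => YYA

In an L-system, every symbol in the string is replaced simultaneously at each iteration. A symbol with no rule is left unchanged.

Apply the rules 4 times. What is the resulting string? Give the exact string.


Step 0: A
Step 1: YYA
Step 2: YYYYA
Step 3: YYYYYYA
Step 4: YYYYYYYYA

Answer: YYYYYYYYA


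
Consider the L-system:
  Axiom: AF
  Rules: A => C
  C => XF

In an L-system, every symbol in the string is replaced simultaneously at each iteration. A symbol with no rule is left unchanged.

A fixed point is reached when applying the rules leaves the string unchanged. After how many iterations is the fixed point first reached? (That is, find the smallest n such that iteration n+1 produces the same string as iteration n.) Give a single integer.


Step 0: AF
Step 1: CF
Step 2: XFF
Step 3: XFF  (unchanged — fixed point at step 2)

Answer: 2


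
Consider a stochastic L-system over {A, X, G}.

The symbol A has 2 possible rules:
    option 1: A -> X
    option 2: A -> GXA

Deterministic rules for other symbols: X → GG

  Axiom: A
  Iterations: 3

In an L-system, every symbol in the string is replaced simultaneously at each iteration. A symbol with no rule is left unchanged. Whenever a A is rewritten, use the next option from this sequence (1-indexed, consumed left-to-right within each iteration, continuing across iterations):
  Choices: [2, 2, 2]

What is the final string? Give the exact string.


Step 0: A
Step 1: GXA  (used choices [2])
Step 2: GGGGXA  (used choices [2])
Step 3: GGGGGGGXA  (used choices [2])

Answer: GGGGGGGXA


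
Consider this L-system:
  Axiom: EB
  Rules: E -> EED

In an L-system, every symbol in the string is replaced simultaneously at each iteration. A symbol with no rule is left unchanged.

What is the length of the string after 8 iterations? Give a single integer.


Step 0: length = 2
Step 1: length = 4
Step 2: length = 8
Step 3: length = 16
Step 4: length = 32
Step 5: length = 64
Step 6: length = 128
Step 7: length = 256
Step 8: length = 512

Answer: 512


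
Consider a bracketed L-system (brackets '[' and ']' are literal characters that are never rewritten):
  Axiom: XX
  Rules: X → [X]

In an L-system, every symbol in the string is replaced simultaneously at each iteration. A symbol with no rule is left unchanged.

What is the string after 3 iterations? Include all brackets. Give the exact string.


Answer: [[[X]]][[[X]]]

Derivation:
Step 0: XX
Step 1: [X][X]
Step 2: [[X]][[X]]
Step 3: [[[X]]][[[X]]]


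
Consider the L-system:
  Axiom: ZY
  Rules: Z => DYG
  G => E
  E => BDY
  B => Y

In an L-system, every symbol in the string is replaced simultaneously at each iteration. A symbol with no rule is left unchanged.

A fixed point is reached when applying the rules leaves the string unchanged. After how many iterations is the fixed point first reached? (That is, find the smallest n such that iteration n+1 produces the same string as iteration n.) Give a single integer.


Step 0: ZY
Step 1: DYGY
Step 2: DYEY
Step 3: DYBDYY
Step 4: DYYDYY
Step 5: DYYDYY  (unchanged — fixed point at step 4)

Answer: 4


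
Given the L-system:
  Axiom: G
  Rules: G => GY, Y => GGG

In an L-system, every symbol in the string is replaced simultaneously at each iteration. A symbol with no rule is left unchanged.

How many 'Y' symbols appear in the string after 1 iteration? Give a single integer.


Step 0: G  (0 'Y')
Step 1: GY  (1 'Y')

Answer: 1


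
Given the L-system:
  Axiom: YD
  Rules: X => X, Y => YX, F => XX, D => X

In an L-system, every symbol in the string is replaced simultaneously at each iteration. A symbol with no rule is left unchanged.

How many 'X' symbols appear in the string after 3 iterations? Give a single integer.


Step 0: YD  (0 'X')
Step 1: YXX  (2 'X')
Step 2: YXXX  (3 'X')
Step 3: YXXXX  (4 'X')

Answer: 4


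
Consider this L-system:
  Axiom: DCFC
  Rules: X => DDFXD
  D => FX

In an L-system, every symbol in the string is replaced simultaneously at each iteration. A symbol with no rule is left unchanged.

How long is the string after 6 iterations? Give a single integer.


Answer: 172

Derivation:
Step 0: length = 4
Step 1: length = 5
Step 2: length = 9
Step 3: length = 16
Step 4: length = 35
Step 5: length = 75
Step 6: length = 172


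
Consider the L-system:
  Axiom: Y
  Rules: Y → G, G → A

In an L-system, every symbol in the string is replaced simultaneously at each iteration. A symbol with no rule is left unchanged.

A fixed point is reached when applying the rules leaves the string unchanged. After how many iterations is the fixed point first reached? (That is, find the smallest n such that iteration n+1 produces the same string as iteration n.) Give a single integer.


Answer: 2

Derivation:
Step 0: Y
Step 1: G
Step 2: A
Step 3: A  (unchanged — fixed point at step 2)


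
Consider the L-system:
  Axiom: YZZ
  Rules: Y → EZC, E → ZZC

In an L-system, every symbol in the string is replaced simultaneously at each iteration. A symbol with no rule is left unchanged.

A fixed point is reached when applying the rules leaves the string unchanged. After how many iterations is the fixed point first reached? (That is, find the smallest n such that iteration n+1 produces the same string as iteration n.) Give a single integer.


Step 0: YZZ
Step 1: EZCZZ
Step 2: ZZCZCZZ
Step 3: ZZCZCZZ  (unchanged — fixed point at step 2)

Answer: 2


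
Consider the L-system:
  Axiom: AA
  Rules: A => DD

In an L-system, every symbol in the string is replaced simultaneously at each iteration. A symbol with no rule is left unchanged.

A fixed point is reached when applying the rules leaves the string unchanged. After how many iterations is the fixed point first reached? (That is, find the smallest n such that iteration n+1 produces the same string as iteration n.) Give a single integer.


Answer: 1

Derivation:
Step 0: AA
Step 1: DDDD
Step 2: DDDD  (unchanged — fixed point at step 1)


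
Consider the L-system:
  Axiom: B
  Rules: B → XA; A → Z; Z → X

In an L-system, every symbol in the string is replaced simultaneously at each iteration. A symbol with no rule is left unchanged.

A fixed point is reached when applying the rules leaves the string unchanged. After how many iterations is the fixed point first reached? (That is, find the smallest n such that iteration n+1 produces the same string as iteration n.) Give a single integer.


Step 0: B
Step 1: XA
Step 2: XZ
Step 3: XX
Step 4: XX  (unchanged — fixed point at step 3)

Answer: 3


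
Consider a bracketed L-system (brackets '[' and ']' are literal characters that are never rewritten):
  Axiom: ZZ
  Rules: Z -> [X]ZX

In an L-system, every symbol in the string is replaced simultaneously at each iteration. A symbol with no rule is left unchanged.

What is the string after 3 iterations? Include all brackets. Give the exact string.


Answer: [X][X][X]ZXXX[X][X][X]ZXXX

Derivation:
Step 0: ZZ
Step 1: [X]ZX[X]ZX
Step 2: [X][X]ZXX[X][X]ZXX
Step 3: [X][X][X]ZXXX[X][X][X]ZXXX


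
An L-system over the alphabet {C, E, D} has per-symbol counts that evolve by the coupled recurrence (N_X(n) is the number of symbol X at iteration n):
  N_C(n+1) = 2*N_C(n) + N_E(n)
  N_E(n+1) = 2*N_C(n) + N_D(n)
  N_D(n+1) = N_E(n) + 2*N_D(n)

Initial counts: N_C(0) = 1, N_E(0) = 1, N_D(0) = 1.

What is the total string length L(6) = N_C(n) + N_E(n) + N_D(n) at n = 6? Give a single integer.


Step 0: N_C=1, N_E=1, N_D=1, L=3
Step 1: N_C=3, N_E=3, N_D=3, L=9
Step 2: N_C=9, N_E=9, N_D=9, L=27
Step 3: N_C=27, N_E=27, N_D=27, L=81
Step 4: N_C=81, N_E=81, N_D=81, L=243
Step 5: N_C=243, N_E=243, N_D=243, L=729
Step 6: N_C=729, N_E=729, N_D=729, L=2187

Answer: 2187


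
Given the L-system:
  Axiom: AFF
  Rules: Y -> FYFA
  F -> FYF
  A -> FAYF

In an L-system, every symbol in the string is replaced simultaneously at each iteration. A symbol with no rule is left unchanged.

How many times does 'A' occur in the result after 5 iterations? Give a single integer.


Answer: 164

Derivation:
Final string: FYFFYFAFYFFYFFYFAFYFFAYFFYFFYFAFYFFYFFYFAFYFFYFFYFAFYFFAYFFYFFYFAFYFFYFFAYFFYFAFYFFYFFYFAFYFFYFFYFAFYFFAYFFYFFYFAFYFFYFFYFAFYFFYFFYFAFYFFAYFFYFFYFAFYFFYFFYFAFYFFYFFAYFFYFAFYFFYFFYFAFYFFAYFFYFFYFAFYFFYFFYFAFYFFYFFYFAFYFFAYFFYFFYFAFYFFYFFAYFFYFAFYFFYFFYFAFYFFYFFYFAFYFFAYFFYFFYFAFYFFYFFYFAFYFFYFFYFAFYFFAYFFYFFYFAFYFFYFFYFAFYFFYFFYFAFYFFAYFFYFFYFAFYFFYFFAYFFYFAFYFFYFFYFAFYFFYFFYFAFYFFAYFFYFFYFAFYFFYFFYFAFYFFYFFAYFFYFAFYFFYFFYFAFYFFAYFFYFFYFAFYFFYFFYFAFYFFYFFYFAFYFFAYFFYFFYFAFYFFYFFYFAFYFFYFFYFAFYFFAYFFYFFYFAFYFFYFFAYFFYFAFYFFYFFYFAFYFFYFFYFAFYFFAYFFYFFYFAFYFFYFFYFAFYFFYFFYFAFYFFAYFFYFFYFAFYFFYFFYFAFYFFYFFYFAFYFFAYFFYFFYFAFYFFYFFAYFFYFAFYFFYFFYFAFYFFYFFYFAFYFFAYFFYFFYFAFYFFYFFYFAFYFFYFFYFAFYFFAYFFYFFYFAFYFFYFFYFAFYFFYFFYFAFYFFAYFFYFFYFAFYFFYFFAYFFYFAFYFFYFFYFAFYFFYFFYFAFYFFAYFFYFFYFAFYFFYFFYFAFYFFYFFAYFFYFAFYFFYFFYFAFYFFAYFFYFFYFAFYFFYFFYFAFYFFYFFYFAFYFFAYFFYFFYFAFYFFYFFYFAFYFFYFFYFAFYFFAYFFYFFYFAFYFFYFFAYFFYFAFYFFYFFYFAFYFFYFFYFAFYFFAYFFYFFYFAFYFFYFFYFAFYFFYFFYFAFYFFAYFFYFFYFAFYFFYFFYFAFYFFYFFYFAFYFFAYFFYFFYFAFYFFYFFAYFFYFAFYFFYFFYFAFYFFYFFYFAFYFFAYFFYFFYFAFYFFYFFYFAFYFFYFFYFAFYFFAYFFYFFYFAFYFFYFFYFAFYFFYFFYFAFYFFAYFFYFFYFAFYFFYFFAYFFYFAFYFFYFFYFAFYFFYFFYFAFYFFAYFFYFFYFAFYFFYFFYFAFYFFYFFAYFFYFAFYFFYFFYFAFYFFAYFFYFFYFAFYFFYFFYFAFYFFYFFYFAFYFFAYFFYFFYFAFYFFYFFYFAFYFFYFFYFAFYFFAYFFYFFYFAFYFFYFFAYFFYFAFYFFYFFYFAFYFFYFFYFAFYFFAYFFYFFYFAFYF
Count of 'A': 164


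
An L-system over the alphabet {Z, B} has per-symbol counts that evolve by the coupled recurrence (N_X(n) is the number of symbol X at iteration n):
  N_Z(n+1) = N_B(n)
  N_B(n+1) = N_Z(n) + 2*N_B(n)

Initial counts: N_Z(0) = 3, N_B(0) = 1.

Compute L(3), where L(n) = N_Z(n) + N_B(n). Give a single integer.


Answer: 38

Derivation:
Step 0: N_Z=3, N_B=1, L=4
Step 1: N_Z=1, N_B=5, L=6
Step 2: N_Z=5, N_B=11, L=16
Step 3: N_Z=11, N_B=27, L=38


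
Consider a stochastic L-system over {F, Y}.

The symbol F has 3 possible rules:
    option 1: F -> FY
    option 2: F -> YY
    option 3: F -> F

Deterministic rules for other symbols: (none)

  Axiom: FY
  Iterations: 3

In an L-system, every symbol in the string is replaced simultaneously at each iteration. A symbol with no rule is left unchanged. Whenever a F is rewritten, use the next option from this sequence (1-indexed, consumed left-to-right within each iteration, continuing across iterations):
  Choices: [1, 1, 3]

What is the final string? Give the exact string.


Step 0: FY
Step 1: FYY  (used choices [1])
Step 2: FYYY  (used choices [1])
Step 3: FYYY  (used choices [3])

Answer: FYYY


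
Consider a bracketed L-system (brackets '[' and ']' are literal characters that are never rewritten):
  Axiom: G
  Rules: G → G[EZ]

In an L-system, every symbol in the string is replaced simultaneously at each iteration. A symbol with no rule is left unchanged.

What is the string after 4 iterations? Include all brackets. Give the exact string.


Step 0: G
Step 1: G[EZ]
Step 2: G[EZ][EZ]
Step 3: G[EZ][EZ][EZ]
Step 4: G[EZ][EZ][EZ][EZ]

Answer: G[EZ][EZ][EZ][EZ]


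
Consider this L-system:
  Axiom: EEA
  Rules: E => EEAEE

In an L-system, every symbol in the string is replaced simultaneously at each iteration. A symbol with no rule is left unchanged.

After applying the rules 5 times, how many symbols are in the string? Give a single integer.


Step 0: length = 3
Step 1: length = 11
Step 2: length = 43
Step 3: length = 171
Step 4: length = 683
Step 5: length = 2731

Answer: 2731


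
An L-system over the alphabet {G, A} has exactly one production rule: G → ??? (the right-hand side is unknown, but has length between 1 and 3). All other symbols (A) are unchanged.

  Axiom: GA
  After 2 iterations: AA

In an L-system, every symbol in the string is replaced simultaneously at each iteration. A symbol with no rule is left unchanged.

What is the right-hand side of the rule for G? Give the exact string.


Answer: A

Derivation:
Trying G → A:
  Step 0: GA
  Step 1: AA
  Step 2: AA
Matches the given result.


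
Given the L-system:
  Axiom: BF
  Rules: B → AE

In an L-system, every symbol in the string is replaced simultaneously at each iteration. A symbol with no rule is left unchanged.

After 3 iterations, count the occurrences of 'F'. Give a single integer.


Step 0: BF  (1 'F')
Step 1: AEF  (1 'F')
Step 2: AEF  (1 'F')
Step 3: AEF  (1 'F')

Answer: 1


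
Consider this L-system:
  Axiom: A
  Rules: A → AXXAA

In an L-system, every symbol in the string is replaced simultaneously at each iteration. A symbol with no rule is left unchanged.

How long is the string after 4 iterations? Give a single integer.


Answer: 161

Derivation:
Step 0: length = 1
Step 1: length = 5
Step 2: length = 17
Step 3: length = 53
Step 4: length = 161


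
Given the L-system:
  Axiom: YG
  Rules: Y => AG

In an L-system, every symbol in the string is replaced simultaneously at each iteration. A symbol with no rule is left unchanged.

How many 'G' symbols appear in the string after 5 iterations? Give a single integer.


Answer: 2

Derivation:
Step 0: YG  (1 'G')
Step 1: AGG  (2 'G')
Step 2: AGG  (2 'G')
Step 3: AGG  (2 'G')
Step 4: AGG  (2 'G')
Step 5: AGG  (2 'G')


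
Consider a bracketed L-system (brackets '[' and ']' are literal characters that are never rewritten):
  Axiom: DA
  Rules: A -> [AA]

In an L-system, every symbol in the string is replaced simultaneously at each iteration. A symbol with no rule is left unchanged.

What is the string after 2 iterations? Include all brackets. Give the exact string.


Answer: D[[AA][AA]]

Derivation:
Step 0: DA
Step 1: D[AA]
Step 2: D[[AA][AA]]


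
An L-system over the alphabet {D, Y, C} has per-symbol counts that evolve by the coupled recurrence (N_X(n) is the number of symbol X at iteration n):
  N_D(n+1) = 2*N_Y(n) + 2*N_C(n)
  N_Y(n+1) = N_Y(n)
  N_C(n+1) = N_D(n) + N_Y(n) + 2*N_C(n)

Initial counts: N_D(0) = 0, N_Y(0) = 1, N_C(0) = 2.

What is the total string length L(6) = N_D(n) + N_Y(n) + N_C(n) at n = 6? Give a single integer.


Answer: 1704

Derivation:
Step 0: N_D=0, N_Y=1, N_C=2, L=3
Step 1: N_D=6, N_Y=1, N_C=5, L=12
Step 2: N_D=12, N_Y=1, N_C=17, L=30
Step 3: N_D=36, N_Y=1, N_C=47, L=84
Step 4: N_D=96, N_Y=1, N_C=131, L=228
Step 5: N_D=264, N_Y=1, N_C=359, L=624
Step 6: N_D=720, N_Y=1, N_C=983, L=1704


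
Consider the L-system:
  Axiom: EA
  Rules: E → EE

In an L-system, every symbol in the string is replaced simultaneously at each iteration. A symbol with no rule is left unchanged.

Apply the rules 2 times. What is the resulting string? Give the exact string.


Step 0: EA
Step 1: EEA
Step 2: EEEEA

Answer: EEEEA


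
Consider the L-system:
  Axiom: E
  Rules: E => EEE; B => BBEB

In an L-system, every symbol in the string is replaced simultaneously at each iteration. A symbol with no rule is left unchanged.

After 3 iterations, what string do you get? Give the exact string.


Step 0: E
Step 1: EEE
Step 2: EEEEEEEEE
Step 3: EEEEEEEEEEEEEEEEEEEEEEEEEEE

Answer: EEEEEEEEEEEEEEEEEEEEEEEEEEE


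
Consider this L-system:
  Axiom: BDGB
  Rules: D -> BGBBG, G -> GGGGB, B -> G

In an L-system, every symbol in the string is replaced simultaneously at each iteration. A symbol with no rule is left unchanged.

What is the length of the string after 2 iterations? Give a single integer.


Step 0: length = 4
Step 1: length = 12
Step 2: length = 44

Answer: 44


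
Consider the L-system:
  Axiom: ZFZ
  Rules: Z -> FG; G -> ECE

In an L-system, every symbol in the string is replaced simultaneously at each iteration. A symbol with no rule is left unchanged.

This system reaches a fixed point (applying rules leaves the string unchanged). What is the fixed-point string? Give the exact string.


Step 0: ZFZ
Step 1: FGFFG
Step 2: FECEFFECE
Step 3: FECEFFECE  (unchanged — fixed point at step 2)

Answer: FECEFFECE


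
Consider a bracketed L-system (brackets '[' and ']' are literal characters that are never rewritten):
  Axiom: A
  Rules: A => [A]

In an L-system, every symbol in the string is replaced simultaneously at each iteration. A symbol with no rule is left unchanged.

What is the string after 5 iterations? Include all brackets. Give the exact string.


Answer: [[[[[A]]]]]

Derivation:
Step 0: A
Step 1: [A]
Step 2: [[A]]
Step 3: [[[A]]]
Step 4: [[[[A]]]]
Step 5: [[[[[A]]]]]


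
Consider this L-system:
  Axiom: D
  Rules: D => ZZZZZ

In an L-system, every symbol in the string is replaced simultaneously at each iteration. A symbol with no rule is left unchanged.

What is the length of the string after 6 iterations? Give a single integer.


Answer: 5

Derivation:
Step 0: length = 1
Step 1: length = 5
Step 2: length = 5
Step 3: length = 5
Step 4: length = 5
Step 5: length = 5
Step 6: length = 5


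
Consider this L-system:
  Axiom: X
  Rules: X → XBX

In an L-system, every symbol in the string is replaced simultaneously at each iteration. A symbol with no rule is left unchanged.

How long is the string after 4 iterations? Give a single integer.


Answer: 31

Derivation:
Step 0: length = 1
Step 1: length = 3
Step 2: length = 7
Step 3: length = 15
Step 4: length = 31


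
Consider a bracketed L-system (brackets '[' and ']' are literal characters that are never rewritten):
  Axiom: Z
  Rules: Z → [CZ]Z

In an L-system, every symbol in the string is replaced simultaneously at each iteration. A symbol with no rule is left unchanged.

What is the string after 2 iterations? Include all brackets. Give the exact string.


Answer: [C[CZ]Z][CZ]Z

Derivation:
Step 0: Z
Step 1: [CZ]Z
Step 2: [C[CZ]Z][CZ]Z


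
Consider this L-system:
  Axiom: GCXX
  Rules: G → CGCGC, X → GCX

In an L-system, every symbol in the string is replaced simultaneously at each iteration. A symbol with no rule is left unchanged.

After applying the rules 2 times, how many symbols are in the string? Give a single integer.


Answer: 32

Derivation:
Step 0: length = 4
Step 1: length = 12
Step 2: length = 32


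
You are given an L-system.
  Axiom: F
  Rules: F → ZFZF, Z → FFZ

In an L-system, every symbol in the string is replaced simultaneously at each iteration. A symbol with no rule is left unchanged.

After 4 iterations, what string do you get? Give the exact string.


Step 0: F
Step 1: ZFZF
Step 2: FFZZFZFFFZZFZF
Step 3: ZFZFZFZFFFZFFZZFZFFFZZFZFZFZFZFZFFFZFFZZFZFFFZZFZF
Step 4: FFZZFZFFFZZFZFFFZZFZFFFZZFZFZFZFZFZFFFZZFZFZFZFFFZFFZZFZFFFZZFZFZFZFZFZFFFZFFZZFZFFFZZFZFFFZZFZFFFZZFZFFFZZFZFFFZZFZFZFZFZFZFFFZZFZFZFZFFFZFFZZFZFFFZZFZFZFZFZFZFFFZFFZZFZFFFZZFZF

Answer: FFZZFZFFFZZFZFFFZZFZFFFZZFZFZFZFZFZFFFZZFZFZFZFFFZFFZZFZFFFZZFZFZFZFZFZFFFZFFZZFZFFFZZFZFFFZZFZFFFZZFZFFFZZFZFFFZZFZFZFZFZFZFFFZZFZFZFZFFFZFFZZFZFFFZZFZFZFZFZFZFFFZFFZZFZFFFZZFZF


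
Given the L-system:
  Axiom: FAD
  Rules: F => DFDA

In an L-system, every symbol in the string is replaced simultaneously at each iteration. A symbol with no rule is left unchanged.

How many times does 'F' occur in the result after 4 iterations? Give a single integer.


Step 0: FAD  (1 'F')
Step 1: DFDAAD  (1 'F')
Step 2: DDFDADAAD  (1 'F')
Step 3: DDDFDADADAAD  (1 'F')
Step 4: DDDDFDADADADAAD  (1 'F')

Answer: 1


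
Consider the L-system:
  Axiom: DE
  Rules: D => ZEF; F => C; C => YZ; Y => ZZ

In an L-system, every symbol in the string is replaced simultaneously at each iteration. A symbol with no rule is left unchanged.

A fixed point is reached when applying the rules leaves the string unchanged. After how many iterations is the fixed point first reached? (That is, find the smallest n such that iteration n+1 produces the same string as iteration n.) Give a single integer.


Step 0: DE
Step 1: ZEFE
Step 2: ZECE
Step 3: ZEYZE
Step 4: ZEZZZE
Step 5: ZEZZZE  (unchanged — fixed point at step 4)

Answer: 4


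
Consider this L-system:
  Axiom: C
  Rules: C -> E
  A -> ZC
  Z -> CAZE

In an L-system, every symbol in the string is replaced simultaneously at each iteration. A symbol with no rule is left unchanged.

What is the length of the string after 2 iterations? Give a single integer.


Answer: 1

Derivation:
Step 0: length = 1
Step 1: length = 1
Step 2: length = 1


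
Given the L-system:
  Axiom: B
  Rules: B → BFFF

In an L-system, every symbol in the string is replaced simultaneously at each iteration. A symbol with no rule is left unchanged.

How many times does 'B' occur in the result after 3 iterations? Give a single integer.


Answer: 1

Derivation:
Step 0: B  (1 'B')
Step 1: BFFF  (1 'B')
Step 2: BFFFFFF  (1 'B')
Step 3: BFFFFFFFFF  (1 'B')


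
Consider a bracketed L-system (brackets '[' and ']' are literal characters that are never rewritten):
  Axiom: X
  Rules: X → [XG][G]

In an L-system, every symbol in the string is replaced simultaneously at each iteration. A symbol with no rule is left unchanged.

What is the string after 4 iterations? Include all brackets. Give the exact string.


Step 0: X
Step 1: [XG][G]
Step 2: [[XG][G]G][G]
Step 3: [[[XG][G]G][G]G][G]
Step 4: [[[[XG][G]G][G]G][G]G][G]

Answer: [[[[XG][G]G][G]G][G]G][G]


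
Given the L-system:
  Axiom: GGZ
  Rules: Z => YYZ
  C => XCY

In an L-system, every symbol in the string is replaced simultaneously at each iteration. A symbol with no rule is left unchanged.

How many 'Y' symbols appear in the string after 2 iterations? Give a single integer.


Step 0: GGZ  (0 'Y')
Step 1: GGYYZ  (2 'Y')
Step 2: GGYYYYZ  (4 'Y')

Answer: 4


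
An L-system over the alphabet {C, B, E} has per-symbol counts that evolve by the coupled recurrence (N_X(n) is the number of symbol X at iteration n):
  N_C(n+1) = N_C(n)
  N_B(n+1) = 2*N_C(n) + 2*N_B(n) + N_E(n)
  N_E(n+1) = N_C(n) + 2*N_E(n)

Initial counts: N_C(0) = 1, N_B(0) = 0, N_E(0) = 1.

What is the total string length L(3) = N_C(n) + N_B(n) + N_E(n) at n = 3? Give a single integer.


Step 0: N_C=1, N_B=0, N_E=1, L=2
Step 1: N_C=1, N_B=3, N_E=3, L=7
Step 2: N_C=1, N_B=11, N_E=7, L=19
Step 3: N_C=1, N_B=31, N_E=15, L=47

Answer: 47


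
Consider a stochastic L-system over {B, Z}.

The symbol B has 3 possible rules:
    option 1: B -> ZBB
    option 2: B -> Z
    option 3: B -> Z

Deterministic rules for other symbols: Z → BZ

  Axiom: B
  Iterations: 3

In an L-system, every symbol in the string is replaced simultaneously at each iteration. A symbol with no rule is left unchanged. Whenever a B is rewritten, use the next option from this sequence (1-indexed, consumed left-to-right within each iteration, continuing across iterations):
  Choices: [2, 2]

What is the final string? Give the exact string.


Step 0: B
Step 1: Z  (used choices [2])
Step 2: BZ  (used choices [])
Step 3: ZBZ  (used choices [2])

Answer: ZBZ


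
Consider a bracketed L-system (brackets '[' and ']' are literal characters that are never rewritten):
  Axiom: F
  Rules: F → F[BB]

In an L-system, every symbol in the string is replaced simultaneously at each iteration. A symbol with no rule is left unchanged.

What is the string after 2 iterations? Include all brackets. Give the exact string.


Step 0: F
Step 1: F[BB]
Step 2: F[BB][BB]

Answer: F[BB][BB]


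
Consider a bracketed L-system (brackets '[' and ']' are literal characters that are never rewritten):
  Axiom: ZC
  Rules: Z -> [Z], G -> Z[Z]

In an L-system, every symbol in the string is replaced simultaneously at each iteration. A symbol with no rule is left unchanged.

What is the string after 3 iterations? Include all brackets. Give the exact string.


Answer: [[[Z]]]C

Derivation:
Step 0: ZC
Step 1: [Z]C
Step 2: [[Z]]C
Step 3: [[[Z]]]C


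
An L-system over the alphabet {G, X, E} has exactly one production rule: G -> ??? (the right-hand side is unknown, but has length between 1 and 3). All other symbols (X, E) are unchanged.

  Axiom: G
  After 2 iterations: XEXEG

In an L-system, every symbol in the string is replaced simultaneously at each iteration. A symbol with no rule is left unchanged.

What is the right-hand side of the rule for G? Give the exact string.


Trying G -> XEG:
  Step 0: G
  Step 1: XEG
  Step 2: XEXEG
Matches the given result.

Answer: XEG


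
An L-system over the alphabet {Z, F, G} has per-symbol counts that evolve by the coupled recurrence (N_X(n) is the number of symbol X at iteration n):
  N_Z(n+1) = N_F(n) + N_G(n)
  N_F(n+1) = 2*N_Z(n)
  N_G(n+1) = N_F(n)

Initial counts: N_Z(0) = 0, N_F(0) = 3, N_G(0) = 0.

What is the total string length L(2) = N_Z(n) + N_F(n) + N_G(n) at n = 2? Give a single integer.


Step 0: N_Z=0, N_F=3, N_G=0, L=3
Step 1: N_Z=3, N_F=0, N_G=3, L=6
Step 2: N_Z=3, N_F=6, N_G=0, L=9

Answer: 9


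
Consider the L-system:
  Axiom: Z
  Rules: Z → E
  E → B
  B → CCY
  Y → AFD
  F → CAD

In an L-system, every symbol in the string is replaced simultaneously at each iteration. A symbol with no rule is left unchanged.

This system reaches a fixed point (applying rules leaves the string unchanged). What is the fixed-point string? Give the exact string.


Answer: CCACADD

Derivation:
Step 0: Z
Step 1: E
Step 2: B
Step 3: CCY
Step 4: CCAFD
Step 5: CCACADD
Step 6: CCACADD  (unchanged — fixed point at step 5)
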